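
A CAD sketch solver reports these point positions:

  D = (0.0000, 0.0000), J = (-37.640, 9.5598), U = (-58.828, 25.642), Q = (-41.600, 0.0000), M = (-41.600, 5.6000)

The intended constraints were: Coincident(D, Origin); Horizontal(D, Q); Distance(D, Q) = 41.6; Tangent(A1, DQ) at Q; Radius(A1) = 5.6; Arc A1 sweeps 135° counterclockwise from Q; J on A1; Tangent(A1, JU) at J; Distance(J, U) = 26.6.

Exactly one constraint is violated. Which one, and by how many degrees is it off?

Tangent(A1, JU) at J — off by 7.80°.

D = (0.00, 0.00) ✓; D.y = 0.00, Q.y = 0.00 ✓; |DQ| = 41.60 ✓; ∠(MQ, QD) = 90.00° ✓; |MQ| = 5.600 ✓; bearing(M→J) − bearing(M→Q) = 135.0° ✓; |MJ| = 5.600 ✓; ∠(MJ, JU) = 82.20° ✗; |JU| = 26.60 ✓.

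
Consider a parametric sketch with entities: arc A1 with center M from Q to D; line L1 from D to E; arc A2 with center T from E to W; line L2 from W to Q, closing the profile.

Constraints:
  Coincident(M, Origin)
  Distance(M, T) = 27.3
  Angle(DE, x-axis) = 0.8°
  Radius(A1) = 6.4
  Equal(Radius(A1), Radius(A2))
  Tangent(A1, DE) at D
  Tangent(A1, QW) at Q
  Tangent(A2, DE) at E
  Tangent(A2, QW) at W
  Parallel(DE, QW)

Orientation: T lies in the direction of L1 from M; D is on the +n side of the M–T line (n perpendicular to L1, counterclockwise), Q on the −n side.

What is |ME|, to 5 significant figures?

28.040

Tangency of A1 to both parallel lines with radius 6.4 puts D and Q at M ± 6.4·n: D = (-0.089358, 6.3994), Q = (0.089358, -6.3994). Equal radii place E and W the same way about T: E = T + 6.4·n = (27.208, 6.7805), W = T − 6.4·n = (27.387, -6.0182). Then |ME| = |E − M| = 28.040.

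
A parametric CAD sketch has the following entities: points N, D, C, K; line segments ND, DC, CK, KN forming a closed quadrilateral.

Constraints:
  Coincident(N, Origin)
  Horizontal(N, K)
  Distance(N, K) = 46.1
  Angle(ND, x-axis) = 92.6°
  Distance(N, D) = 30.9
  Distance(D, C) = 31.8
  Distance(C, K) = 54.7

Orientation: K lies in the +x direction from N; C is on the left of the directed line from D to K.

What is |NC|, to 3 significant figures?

55.5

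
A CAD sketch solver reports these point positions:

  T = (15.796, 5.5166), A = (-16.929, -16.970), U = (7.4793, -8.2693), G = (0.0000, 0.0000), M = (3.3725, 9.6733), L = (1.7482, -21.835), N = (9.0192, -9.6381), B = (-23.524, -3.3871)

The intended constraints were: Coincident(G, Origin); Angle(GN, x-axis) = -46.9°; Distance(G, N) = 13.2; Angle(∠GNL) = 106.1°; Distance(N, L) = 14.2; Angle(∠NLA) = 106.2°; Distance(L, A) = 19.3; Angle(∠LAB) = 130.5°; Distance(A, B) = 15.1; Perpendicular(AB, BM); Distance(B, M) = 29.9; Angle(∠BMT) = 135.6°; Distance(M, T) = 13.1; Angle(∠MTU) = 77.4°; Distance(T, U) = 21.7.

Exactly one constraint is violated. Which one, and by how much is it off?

Distance(T, U) = 21.7 — off by 5.60.

G = (0.00, 0.00) ✓; GN at -46.90° ✓; |GN| = 13.20 ✓; ∠GNL = 106.1° ✓; |NL| = 14.20 ✓; ∠NLA = 106.2° ✓; |LA| = 19.30 ✓; ∠LAB = 130.5° ✓; |AB| = 15.10 ✓; ∠(AB, BM) = 90.00° ✓; |BM| = 29.90 ✓; ∠BMT = 135.6° ✓; |MT| = 13.10 ✓; ∠MTU = 77.40° ✓; |TU| = 16.10 ✗.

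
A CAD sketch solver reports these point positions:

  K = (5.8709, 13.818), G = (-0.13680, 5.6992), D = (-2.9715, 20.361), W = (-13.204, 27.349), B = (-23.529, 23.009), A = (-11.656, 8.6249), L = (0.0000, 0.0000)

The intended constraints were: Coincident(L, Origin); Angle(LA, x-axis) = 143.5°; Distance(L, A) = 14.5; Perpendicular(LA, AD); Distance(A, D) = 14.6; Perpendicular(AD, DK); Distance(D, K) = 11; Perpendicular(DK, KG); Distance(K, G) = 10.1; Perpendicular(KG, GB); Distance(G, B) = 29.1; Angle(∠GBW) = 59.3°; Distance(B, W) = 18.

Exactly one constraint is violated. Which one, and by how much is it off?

Distance(B, W) = 18 — off by 6.80.

L = (0.00, 0.00) ✓; LA at 143.5° ✓; |LA| = 14.50 ✓; ∠(LA, AD) = 90.00° ✓; |AD| = 14.60 ✓; ∠(AD, DK) = 90.00° ✓; |DK| = 11.00 ✓; ∠(DK, KG) = 90.00° ✓; |KG| = 10.10 ✓; ∠(KG, GB) = 90.00° ✓; |GB| = 29.10 ✓; ∠GBW = 59.30° ✓; |BW| = 11.20 ✗.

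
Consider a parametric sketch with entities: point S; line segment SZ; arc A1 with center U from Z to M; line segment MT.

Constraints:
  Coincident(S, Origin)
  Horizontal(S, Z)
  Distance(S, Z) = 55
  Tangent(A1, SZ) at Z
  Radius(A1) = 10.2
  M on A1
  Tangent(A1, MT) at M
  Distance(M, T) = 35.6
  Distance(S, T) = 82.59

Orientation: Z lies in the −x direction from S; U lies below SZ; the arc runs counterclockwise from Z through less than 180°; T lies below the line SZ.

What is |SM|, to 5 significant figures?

65.711

Checks: ∠(UZ, ZS) = 90.00° ✓; |UM| = 10.20 ✓; ∠(UM, MT) = 90.00° ✓; |MT| = 35.60 ✓; |ST| = 82.59 ✓.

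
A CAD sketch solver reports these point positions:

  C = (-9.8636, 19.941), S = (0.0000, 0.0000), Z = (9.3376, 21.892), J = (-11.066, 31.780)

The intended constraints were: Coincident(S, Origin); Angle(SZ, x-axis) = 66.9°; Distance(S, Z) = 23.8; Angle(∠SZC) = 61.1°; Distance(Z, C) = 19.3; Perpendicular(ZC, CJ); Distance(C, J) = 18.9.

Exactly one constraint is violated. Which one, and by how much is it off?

Distance(C, J) = 18.9 — off by 7.00.

S = (0.00, 0.00) ✓; SZ at 66.90° ✓; |SZ| = 23.80 ✓; ∠SZC = 61.10° ✓; |ZC| = 19.30 ✓; ∠(ZC, CJ) = 90.00° ✓; |CJ| = 11.90 ✗.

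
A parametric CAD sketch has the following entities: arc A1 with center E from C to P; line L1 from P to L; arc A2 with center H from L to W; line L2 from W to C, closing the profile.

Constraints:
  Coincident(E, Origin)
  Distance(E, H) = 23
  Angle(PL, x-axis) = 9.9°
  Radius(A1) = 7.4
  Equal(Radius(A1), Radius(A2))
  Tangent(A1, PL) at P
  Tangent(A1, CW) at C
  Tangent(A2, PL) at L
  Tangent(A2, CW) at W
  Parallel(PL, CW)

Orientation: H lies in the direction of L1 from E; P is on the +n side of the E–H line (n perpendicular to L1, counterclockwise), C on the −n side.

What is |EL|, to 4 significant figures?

24.16

The slot axis is L1's direction at 9.9°, so u = (cos 9.9°, sin 9.9°) = (0.9851, 0.1719) and n = (−sin 9.9°, cos 9.9°) = (-0.1719, 0.9851). E is at the origin and H lies 23.0 along u from E, so H = 23.0·u = (22.66, 3.954). Tangency of A1 to both parallel lines with radius 7.4 puts P and C at E ± 7.4·n: P = (-1.272, 7.290), C = (1.272, -7.290). Equal radii place L and W the same way about H: L = H + 7.4·n = (21.39, 11.24), W = H − 7.4·n = (23.93, -3.335). Then |EL| = |L − E| = 24.16.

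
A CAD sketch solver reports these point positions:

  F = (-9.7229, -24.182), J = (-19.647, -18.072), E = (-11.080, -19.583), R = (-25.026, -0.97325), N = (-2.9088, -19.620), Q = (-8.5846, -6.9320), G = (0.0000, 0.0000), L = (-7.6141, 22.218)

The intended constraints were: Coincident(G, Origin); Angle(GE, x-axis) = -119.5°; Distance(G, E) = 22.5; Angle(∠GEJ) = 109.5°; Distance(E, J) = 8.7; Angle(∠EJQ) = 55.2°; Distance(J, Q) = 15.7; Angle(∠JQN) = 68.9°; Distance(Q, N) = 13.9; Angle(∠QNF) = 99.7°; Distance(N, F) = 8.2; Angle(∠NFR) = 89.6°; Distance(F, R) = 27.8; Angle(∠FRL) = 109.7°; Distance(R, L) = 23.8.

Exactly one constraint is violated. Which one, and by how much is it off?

Distance(R, L) = 23.8 — off by 5.20.

G = (0.00, 0.00) ✓; GE at -119.5° ✓; |GE| = 22.50 ✓; ∠GEJ = 109.5° ✓; |EJ| = 8.699 ✓; ∠EJQ = 55.20° ✓; |JQ| = 15.70 ✓; ∠JQN = 68.90° ✓; |QN| = 13.90 ✓; ∠QNF = 99.70° ✓; |NF| = 8.200 ✓; ∠NFR = 89.60° ✓; |FR| = 27.80 ✓; ∠FRL = 109.7° ✓; |RL| = 29.00 ✗.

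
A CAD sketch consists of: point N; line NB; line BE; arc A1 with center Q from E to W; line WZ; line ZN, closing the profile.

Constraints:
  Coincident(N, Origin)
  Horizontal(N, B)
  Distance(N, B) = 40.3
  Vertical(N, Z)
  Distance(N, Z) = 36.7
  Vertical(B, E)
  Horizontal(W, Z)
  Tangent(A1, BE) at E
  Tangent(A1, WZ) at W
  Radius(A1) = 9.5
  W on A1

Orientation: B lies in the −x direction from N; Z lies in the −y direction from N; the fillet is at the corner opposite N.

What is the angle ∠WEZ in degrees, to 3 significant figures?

31.7°

The virtual corner opposite N is at (-40.3, -36.7). The tangent condition forces QE to be normal to BE and A1 meets WZ tangentially, so QW is at right angles to WZ, with radius 9.5, so the center Q sits 9.5 in from both sides at Q = (-30.8, -27.2). That places the tangent points at E = (-40.3, -27.2) on BE and W = (-30.8, -36.7) on WZ. Then cos ∠WEZ = EW·EZ / (|EW||EZ|), giving 31.7°.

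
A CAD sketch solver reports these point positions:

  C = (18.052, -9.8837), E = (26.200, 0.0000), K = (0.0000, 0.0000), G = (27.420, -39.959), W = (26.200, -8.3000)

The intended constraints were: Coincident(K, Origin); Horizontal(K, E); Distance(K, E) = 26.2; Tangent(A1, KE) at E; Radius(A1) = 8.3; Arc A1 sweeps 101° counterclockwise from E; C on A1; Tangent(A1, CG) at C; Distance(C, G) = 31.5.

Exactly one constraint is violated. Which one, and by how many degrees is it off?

Tangent(A1, CG) at C — off by 6.30°.

K = (0.00, 0.00) ✓; K.y = 0.00, E.y = 0.00 ✓; |KE| = 26.20 ✓; ∠(WE, EK) = 90.00° ✓; |WE| = 8.300 ✓; bearing(W→C) − bearing(W→E) = 101.0° ✓; |WC| = 8.300 ✓; ∠(WC, CG) = 83.70° ✗; |CG| = 31.50 ✓.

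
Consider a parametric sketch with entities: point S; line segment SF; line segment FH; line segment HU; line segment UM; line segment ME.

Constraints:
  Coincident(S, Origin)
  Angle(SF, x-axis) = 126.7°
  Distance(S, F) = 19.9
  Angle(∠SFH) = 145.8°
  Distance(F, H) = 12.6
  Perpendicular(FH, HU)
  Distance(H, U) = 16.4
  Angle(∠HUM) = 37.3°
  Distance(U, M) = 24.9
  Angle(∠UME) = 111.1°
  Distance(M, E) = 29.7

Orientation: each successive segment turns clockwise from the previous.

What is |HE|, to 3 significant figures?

28.7

S is at the origin; SF runs at 126.7° with length 19.9, so F = (-11.9, 16.0). ∠SFH = 145.8° gives FH at 92.5° from the x-axis; with |FH| = 12.6, H = (-12.4, 28.5). FH ⟂ HU, so HU runs at 2.50°; with |HU| = 16.4, U = (3.94, 29.3). ∠HUM = 37.3° gives UM at -140° from the x-axis; with |UM| = 24.9, M = (-15.2, 13.3). ∠UME = 111.1° gives ME at 151° from the x-axis; with |ME| = 29.7, E = (-41.1, 27.8). Then |HE| = |E − H| = 28.7.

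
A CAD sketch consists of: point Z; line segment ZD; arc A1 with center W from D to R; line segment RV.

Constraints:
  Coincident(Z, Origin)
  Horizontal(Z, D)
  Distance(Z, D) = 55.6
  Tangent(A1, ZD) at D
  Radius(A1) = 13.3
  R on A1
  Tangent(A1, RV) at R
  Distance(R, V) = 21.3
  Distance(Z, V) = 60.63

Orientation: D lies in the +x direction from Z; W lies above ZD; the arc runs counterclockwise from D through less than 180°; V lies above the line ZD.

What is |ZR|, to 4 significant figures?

68.33

Checks: |WD| = 13.30 ✓; |WR| = 13.30 ✓; ∠(WR, RV) = 90.00° ✓; |RV| = 21.30 ✓; |ZV| = 60.63 ✓.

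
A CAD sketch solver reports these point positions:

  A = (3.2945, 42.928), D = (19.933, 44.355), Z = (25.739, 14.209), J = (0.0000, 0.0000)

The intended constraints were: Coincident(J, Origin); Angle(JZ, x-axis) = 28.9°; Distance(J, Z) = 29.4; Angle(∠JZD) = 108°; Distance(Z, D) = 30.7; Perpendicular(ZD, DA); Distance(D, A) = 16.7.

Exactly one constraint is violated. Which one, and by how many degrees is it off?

Perpendicular(ZD, DA) — off by 6.00°.

J = (0.00, 0.00) ✓; JZ at 28.90° ✓; |JZ| = 29.40 ✓; ∠JZD = 108.0° ✓; |ZD| = 30.70 ✓; ∠(ZD, DA) = 84.00° ✗; |DA| = 16.70 ✓.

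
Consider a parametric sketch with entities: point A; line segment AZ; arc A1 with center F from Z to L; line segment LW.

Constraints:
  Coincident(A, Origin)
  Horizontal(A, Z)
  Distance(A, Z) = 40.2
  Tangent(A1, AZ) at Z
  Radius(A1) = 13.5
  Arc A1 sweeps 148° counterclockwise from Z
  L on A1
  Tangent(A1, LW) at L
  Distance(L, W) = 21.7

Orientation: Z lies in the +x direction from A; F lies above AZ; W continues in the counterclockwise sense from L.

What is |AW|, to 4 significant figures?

46.55

A is at the origin; AZ is horizontal with |AZ| = 40.2 and Z on the +x side, so Z = (40.20, 0.000). The tangent condition forces FZ to be normal to AZ, so F = Z + (0, 13.5) = (40.20, 13.50). On A1, Z sits at bearing -90° from F; a 148° counterclockwise sweep puts L at bearing 58°, so L = F + 13.5·(cos 58°, sin 58°) = (47.35, 24.95). The tangent condition forces FL to be normal to LW, so LW runs along (−sin 58°, cos 58°); with |LW| = 21.7, W = (28.95, 36.45). Then |AW| = |W − A| = 46.55.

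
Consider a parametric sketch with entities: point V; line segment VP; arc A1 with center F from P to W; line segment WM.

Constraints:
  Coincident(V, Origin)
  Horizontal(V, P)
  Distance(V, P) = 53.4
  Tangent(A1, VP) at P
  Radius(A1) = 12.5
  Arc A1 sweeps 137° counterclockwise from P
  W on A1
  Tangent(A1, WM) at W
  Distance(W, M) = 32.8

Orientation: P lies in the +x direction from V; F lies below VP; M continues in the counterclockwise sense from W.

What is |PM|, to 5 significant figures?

46.649

V is at the origin; V and P share the same y with |VP| = 53.4 and P on the +x side, so P = (53.400, 0.0000). A1 meets VP tangentially, so FP is at right angles to VP, so F = P + (0, -12.5) = (53.400, -12.500). On A1, P sits at bearing 90° from F; a 137° counterclockwise sweep puts W at bearing 227°, so W = F + 12.5·(cos 227°, sin 227°) = (44.875, -21.642). A1 meets WM tangentially, so FW is at right angles to WM, so WM runs along (−sin 227°, cos 227°); with |WM| = 32.8, M = (68.863, -44.011). Then |PM| = |M − P| = 46.649.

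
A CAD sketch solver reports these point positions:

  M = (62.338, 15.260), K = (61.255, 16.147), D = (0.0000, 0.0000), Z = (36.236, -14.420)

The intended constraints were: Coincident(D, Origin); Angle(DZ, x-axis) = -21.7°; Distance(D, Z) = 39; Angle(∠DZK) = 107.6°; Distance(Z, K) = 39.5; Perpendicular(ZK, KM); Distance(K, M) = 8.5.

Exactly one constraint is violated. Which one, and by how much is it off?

Distance(K, M) = 8.5 — off by 7.10.

D = (0.00, 0.00) ✓; DZ at -21.70° ✓; |DZ| = 39.00 ✓; ∠DZK = 107.6° ✓; |ZK| = 39.50 ✓; ∠(ZK, KM) = 90.02° ✓; |KM| = 1.400 ✗.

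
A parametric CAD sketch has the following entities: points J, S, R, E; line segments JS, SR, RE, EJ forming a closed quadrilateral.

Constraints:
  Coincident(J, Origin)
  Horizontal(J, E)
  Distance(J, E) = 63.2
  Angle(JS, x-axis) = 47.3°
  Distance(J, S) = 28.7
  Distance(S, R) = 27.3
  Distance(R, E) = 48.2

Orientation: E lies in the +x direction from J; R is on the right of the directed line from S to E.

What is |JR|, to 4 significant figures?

16.46

J is at the origin; JE is horizontal with |JE| = 63.2 and E in +x, so E = (63.2, 0). JS runs at 47.3° with |JS| = 28.7, so S = (19.46, 21.09). R is determined by |SR| = 27.3 and |RE| = 48.2 together: it lies at the intersection of circle(S, 27.3) and circle(E, 48.2). With |SE| = 48.56, the foot of the radical line on SE is 8.030 from S and the perpendicular offset is √(27.3² − 8.030²) = 26.09. Taking the right-of-SE solution: R = (15.36, -5.898).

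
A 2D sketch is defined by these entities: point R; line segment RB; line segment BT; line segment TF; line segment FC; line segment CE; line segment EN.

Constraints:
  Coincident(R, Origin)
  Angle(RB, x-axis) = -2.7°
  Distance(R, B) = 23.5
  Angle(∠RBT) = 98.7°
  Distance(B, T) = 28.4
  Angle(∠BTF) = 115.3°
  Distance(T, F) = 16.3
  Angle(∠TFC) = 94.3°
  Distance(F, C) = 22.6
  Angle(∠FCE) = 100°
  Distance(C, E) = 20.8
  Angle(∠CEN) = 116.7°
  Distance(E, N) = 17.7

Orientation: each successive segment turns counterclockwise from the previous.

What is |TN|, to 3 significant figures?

19.9

∠FCE = 100.0° gives CE at -51.0° from the x-axis; with |CE| = 20.8, E = (14.3, 3.25). ∠CEN = 116.7° gives EN at 12.3° from the x-axis; with |EN| = 17.7, N = (31.6, 7.02). Then |TN| = |N − T| = 19.9.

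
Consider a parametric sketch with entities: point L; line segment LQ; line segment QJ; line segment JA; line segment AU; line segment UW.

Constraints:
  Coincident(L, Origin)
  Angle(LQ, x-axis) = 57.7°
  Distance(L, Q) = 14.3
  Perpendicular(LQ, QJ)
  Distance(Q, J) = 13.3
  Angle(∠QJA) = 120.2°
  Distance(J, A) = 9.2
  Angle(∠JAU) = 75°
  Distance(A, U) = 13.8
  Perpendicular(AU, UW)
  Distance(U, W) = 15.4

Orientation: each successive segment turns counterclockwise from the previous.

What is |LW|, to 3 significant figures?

17.6

L is at the origin; LQ runs at 57.7° with length 14.3, so Q = (7.64, 12.1). The perpendicularity gives QJ at right angles to LQ, so QJ runs at 148°; with |QJ| = 13.3, J = (-3.60, 19.2). ∠QJA = 120.2° gives JA at -152° from the x-axis; with |JA| = 9.2, A = (-11.8, 14.9). ∠JAU = 75.0° gives AU at -47.5° from the x-axis; with |AU| = 13.8, U = (-2.44, 4.77). AU ⟂ UW, so UW runs at 42.5°; with |UW| = 15.4, W = (8.92, 15.2). Then |LW| = |W − L| = 17.6.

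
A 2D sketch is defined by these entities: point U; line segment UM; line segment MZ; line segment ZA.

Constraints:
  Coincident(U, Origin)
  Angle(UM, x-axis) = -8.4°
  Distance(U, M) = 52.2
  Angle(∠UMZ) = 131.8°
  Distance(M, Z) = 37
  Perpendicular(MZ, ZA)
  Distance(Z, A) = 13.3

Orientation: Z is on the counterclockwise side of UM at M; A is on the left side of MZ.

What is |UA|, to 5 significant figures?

76.225

U is at the origin; UM runs at -8.4° with length 52.2, so M = 52.2·(cos -8.4°, sin -8.4°) = (51.640, -7.6255). ∠UMZ = 131.8°, so MZ runs at -8.4° + (180° − 131.8°) = 39.800° from the x-axis; with |MZ| = 37.0, Z = M + 37.0·(cos 39.800°, sin 39.800°) = (80.067, 16.059). MZ ⟂ ZA; with |ZA| = 13.3 on the left of MZ, A = Z + 13.3·(-0.64011, 0.76828) = (71.553, 26.277). Then |UA| = |A − U| = 76.225.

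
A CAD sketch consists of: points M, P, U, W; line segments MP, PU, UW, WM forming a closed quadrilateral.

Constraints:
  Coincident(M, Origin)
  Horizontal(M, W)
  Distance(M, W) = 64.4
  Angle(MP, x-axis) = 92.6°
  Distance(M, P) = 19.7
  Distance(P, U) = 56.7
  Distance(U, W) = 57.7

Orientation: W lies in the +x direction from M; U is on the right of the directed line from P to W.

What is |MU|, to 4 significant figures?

38.23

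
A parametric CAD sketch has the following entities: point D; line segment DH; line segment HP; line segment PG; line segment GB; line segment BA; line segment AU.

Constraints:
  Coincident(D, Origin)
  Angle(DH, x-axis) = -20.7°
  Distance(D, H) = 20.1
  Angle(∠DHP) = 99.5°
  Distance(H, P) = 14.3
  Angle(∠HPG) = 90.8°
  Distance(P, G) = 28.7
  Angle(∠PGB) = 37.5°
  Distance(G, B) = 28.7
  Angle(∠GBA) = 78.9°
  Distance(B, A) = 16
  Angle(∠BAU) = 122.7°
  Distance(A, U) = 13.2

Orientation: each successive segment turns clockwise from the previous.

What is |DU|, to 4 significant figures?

29.59

D is at the origin; DH runs at -20.7° with length 20.1, so H = (18.80, -7.105). ∠DHP = 99.5° gives HP at -101.2° from the x-axis; with |HP| = 14.3, P = (16.02, -21.13). ∠HPG = 90.8° gives PG at 169.6° from the x-axis; with |PG| = 28.7, G = (-12.20, -15.95). ∠PGB = 37.5° gives GB at 27.10° from the x-axis; with |GB| = 28.7, B = (13.35, -2.877). ∠GBA = 78.9° gives BA at -74.00° from the x-axis; with |BA| = 16.0, A = (17.76, -18.26). ∠BAU = 122.7° gives AU at -131.3° from the x-axis; with |AU| = 13.2, U = (9.044, -28.17). Then |DU| = |U − D| = 29.59.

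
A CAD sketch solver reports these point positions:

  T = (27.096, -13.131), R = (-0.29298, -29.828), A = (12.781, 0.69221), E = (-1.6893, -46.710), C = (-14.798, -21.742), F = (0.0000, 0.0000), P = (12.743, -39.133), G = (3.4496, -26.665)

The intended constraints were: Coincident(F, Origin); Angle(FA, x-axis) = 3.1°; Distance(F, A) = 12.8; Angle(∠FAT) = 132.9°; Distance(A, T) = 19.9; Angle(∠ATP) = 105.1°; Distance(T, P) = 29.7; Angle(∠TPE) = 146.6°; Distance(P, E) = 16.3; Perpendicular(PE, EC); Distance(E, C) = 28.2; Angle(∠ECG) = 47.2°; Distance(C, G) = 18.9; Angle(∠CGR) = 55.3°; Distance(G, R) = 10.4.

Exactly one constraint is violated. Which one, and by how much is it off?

Distance(G, R) = 10.4 — off by 5.50.

F = (0.00, 0.00) ✓; FA at 3.100° ✓; |FA| = 12.80 ✓; ∠FAT = 132.9° ✓; |AT| = 19.90 ✓; ∠ATP = 105.1° ✓; |TP| = 29.70 ✓; ∠TPE = 146.6° ✓; |PE| = 16.30 ✓; ∠(PE, EC) = 90.00° ✓; |EC| = 28.20 ✓; ∠ECG = 47.20° ✓; |CG| = 18.90 ✓; ∠CGR = 55.30° ✓; |GR| = 4.900 ✗.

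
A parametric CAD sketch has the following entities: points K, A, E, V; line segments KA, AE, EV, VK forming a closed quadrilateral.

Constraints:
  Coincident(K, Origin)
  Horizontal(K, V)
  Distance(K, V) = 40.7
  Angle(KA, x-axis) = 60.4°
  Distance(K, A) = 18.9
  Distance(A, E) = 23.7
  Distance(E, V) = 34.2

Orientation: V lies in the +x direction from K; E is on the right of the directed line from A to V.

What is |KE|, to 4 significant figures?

10.21

K is at the origin; KV is horizontal with |KV| = 40.7 and V in +x, so V = (40.7, 0). KA runs at 60.4° with |KA| = 18.9, so A = (9.336, 16.43). E is determined by |AE| = 23.7 and |EV| = 34.2 together: it lies at the intersection of circle(A, 23.7) and circle(V, 34.2). With |AV| = 35.41, the foot of the radical line on AV is 9.120 from A and the perpendicular offset is √(23.7² − 9.120²) = 21.88. Taking the right-of-AV solution: E = (7.261, -7.176).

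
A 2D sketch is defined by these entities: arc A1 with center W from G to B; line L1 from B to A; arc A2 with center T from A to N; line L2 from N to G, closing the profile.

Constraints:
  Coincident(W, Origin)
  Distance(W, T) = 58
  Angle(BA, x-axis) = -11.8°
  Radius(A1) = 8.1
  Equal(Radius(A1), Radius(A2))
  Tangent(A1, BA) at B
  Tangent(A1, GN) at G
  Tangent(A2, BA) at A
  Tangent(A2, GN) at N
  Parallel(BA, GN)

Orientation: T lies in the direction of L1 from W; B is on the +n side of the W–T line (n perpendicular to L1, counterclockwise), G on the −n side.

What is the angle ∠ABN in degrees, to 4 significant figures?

15.61°

The slot axis is L1's direction at -11.8°, so u = (cos -11.8°, sin -11.8°) = (0.9789, -0.2045) and n = (−sin -11.8°, cos -11.8°) = (0.2045, 0.9789). W is at the origin and T lies 58.0 along u from W, so T = 58.0·u = (56.77, -11.86). Tangency of A1 to both parallel lines with radius 8.1 puts B and G at W ± 8.1·n: B = (1.656, 7.929), G = (-1.656, -7.929). Equal radii place A and N the same way about T: A = T + 8.1·n = (58.43, -3.932), N = T − 8.1·n = (55.12, -19.79). Then cos ∠ABN = BA·BN / (|BA||BN|), giving 15.61°.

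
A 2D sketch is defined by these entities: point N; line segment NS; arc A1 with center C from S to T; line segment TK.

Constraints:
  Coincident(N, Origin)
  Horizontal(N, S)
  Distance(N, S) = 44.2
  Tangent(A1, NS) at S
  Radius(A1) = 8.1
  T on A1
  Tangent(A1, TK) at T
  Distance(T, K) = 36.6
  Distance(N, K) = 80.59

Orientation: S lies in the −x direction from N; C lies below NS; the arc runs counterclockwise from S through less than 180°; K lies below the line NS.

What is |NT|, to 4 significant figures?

50.21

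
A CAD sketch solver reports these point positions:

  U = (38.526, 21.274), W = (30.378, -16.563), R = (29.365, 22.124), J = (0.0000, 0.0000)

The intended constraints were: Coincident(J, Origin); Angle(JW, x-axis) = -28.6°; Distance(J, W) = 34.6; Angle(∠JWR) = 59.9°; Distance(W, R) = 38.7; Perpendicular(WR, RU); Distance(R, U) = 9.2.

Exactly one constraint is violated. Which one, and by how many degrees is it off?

Perpendicular(WR, RU) — off by 6.80°.

J = (0.00, 0.00) ✓; JW at -28.60° ✓; |JW| = 34.60 ✓; ∠JWR = 59.90° ✓; |WR| = 38.70 ✓; ∠(WR, RU) = 96.80° ✗; |RU| = 9.200 ✓.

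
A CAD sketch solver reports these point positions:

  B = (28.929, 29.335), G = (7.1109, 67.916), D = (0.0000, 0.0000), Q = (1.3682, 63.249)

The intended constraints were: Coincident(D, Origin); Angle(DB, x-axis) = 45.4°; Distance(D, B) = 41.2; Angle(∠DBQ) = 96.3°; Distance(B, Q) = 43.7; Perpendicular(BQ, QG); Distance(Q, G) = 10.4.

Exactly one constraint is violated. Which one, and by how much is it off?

Distance(Q, G) = 10.4 — off by 3.00.

D = (0.00, 0.00) ✓; DB at 45.40° ✓; |DB| = 41.20 ✓; ∠DBQ = 96.30° ✓; |BQ| = 43.70 ✓; ∠(BQ, QG) = 90.00° ✓; |QG| = 7.400 ✗.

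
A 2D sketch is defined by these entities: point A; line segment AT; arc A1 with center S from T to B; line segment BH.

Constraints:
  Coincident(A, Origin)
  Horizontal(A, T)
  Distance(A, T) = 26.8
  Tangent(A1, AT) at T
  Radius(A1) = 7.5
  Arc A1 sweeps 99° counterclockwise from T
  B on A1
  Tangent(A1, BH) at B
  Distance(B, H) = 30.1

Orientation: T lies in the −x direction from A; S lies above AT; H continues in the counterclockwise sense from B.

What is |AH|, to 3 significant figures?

45.3

On A1, T sits at bearing -90° from S; a 99° counterclockwise sweep puts B at bearing 9°, so B = S + 7.5·(cos 9°, sin 9°) = (-19.4, 8.67). Since A1 is tangent to BH there, SB ⟂ BH, so BH runs along (−sin 9°, cos 9°); with |BH| = 30.1, H = (-24.1, 38.4). Then |AH| = |H − A| = 45.3.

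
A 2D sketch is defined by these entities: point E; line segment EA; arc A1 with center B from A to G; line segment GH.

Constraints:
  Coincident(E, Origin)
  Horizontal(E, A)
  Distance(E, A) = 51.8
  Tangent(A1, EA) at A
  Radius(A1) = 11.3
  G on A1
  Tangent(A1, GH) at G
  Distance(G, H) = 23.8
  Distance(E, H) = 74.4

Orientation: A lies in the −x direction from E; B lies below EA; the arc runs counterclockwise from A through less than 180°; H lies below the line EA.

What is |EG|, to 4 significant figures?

63.68

E is at the origin; E and A share the same y with |EA| = 51.8 and A on the −x side, so A = (-51.80, 0.000). The tangent condition forces BA to be normal to EA, so B = A + (0, -11.3) = (-51.80, -11.30). Since BG ⟂ GH (tangency), |BH| = √(11.3² + 23.8²) = 26.35 regardless of where G sits on A1. So H lies on both circle(E, 74.4) and circle(B, 26.35); the below-EA intersection is H = (-66.65, -33.06). G is the foot of the tangent from H: G = (-62.96, -9.550).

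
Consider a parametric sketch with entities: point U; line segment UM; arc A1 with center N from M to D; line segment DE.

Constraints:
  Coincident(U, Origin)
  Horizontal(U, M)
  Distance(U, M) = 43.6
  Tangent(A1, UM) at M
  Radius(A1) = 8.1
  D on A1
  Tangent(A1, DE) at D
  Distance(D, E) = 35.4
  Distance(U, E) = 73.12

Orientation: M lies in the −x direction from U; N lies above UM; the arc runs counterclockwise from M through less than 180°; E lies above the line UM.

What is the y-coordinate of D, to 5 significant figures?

13.536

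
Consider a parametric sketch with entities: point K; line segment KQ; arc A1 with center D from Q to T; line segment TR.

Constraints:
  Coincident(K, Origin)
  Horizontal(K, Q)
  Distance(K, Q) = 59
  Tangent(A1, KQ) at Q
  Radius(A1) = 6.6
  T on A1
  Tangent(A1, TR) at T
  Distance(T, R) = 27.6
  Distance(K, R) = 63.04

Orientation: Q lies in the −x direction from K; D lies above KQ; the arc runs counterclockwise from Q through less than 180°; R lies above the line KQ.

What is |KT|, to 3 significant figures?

52.8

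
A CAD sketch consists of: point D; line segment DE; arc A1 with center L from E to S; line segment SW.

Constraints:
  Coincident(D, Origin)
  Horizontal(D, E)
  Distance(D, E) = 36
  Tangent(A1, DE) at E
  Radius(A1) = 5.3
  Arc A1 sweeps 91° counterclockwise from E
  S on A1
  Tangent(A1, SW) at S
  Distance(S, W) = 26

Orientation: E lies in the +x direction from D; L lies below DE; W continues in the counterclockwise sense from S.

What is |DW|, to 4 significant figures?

44.22

On A1, E sits at bearing 90° from L; a 91° counterclockwise sweep puts S at bearing 181°, so S = L + 5.3·(cos 181°, sin 181°) = (30.70, -5.392). The tangent condition forces LS to be normal to SW, so SW runs along (−sin 181°, cos 181°); with |SW| = 26.0, W = (31.15, -31.39). Then |DW| = |W − D| = 44.22.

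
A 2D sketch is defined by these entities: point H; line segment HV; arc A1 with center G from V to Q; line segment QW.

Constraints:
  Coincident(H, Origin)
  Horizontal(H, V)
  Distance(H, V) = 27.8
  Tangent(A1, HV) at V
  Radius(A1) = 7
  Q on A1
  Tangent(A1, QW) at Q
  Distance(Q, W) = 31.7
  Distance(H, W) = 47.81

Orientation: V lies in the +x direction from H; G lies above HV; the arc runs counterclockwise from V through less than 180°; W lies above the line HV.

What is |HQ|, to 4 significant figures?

35.67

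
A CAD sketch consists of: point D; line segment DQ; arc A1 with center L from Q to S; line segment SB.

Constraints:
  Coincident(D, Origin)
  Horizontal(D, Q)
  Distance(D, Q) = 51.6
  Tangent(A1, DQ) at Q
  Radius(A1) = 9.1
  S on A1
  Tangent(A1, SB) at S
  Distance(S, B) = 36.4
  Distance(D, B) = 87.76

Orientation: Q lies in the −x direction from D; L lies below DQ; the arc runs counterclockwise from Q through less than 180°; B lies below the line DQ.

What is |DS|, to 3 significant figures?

58.6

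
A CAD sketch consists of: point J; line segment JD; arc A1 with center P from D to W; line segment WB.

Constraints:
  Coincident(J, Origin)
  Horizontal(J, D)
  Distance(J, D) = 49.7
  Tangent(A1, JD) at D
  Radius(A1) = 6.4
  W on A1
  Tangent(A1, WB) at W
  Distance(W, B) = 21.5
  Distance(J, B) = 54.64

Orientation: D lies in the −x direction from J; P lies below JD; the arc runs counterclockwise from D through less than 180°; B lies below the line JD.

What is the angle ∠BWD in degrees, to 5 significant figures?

122.68°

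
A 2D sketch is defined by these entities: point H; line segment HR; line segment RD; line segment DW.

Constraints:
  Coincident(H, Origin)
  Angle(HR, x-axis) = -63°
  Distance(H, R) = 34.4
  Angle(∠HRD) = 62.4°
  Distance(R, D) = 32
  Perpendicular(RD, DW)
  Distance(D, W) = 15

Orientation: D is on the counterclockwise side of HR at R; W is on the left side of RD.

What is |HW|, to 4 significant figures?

22.31

H is at the origin; HR runs at -63.0° with length 34.4, so R = 34.4·(cos -63.0°, sin -63.0°) = (15.62, -30.65). ∠HRD = 62.4°, so RD runs at -63.0° + (180° − 62.4°) = 54.60° from the x-axis; with |RD| = 32.0, D = R + 32.0·(cos 54.60°, sin 54.60°) = (34.15, -4.567). RD ⟂ DW; with |DW| = 15.0 on the left of RD, W = D + 15.0·(-0.8151, 0.5793) = (21.93, 4.123). Then |HW| = |W − H| = 22.31.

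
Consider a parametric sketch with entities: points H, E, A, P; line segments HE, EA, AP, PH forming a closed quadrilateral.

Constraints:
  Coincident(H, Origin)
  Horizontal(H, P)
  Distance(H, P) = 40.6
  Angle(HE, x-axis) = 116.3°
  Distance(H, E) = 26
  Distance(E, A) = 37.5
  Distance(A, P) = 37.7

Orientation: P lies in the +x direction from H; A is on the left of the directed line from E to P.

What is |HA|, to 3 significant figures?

41.9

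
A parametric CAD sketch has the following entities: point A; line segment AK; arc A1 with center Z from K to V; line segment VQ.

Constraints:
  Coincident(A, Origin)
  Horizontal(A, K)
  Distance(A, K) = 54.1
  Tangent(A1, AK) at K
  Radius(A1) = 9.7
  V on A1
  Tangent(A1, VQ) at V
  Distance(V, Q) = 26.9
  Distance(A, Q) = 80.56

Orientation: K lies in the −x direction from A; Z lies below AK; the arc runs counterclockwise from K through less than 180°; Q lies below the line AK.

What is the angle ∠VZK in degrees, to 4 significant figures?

62.49°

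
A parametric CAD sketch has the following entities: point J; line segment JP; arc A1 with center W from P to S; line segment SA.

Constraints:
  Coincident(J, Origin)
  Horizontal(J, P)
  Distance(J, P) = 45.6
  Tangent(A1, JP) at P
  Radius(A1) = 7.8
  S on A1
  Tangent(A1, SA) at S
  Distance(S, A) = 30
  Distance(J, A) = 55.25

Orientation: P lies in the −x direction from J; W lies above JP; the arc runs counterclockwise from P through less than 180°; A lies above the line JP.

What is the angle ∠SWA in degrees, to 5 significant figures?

75.426°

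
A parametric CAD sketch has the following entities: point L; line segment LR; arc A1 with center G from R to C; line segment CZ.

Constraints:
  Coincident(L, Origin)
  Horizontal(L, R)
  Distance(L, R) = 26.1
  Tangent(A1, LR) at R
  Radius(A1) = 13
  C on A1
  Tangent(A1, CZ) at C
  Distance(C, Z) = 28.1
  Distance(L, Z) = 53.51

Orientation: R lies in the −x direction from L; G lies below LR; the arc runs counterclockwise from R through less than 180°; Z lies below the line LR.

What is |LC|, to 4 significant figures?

42.00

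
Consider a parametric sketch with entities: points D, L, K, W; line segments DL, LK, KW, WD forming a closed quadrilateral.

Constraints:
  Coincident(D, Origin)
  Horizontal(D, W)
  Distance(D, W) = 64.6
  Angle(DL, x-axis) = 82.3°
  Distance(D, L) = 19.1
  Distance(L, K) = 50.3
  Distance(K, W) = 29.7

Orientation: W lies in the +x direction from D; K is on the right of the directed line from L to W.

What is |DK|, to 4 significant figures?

42.19

D is at the origin; DW is horizontal with |DW| = 64.6 and W in +x, so W = (64.6, 0). DL runs at 82.3° with |DL| = 19.1, so L = (2.559, 18.93). K is determined by |LK| = 50.3 and |KW| = 29.7 together: it lies at the intersection of circle(L, 50.3) and circle(W, 29.7). With |LW| = 64.86, the foot of the radical line on LW is 45.14 from L and the perpendicular offset is √(50.3² − 45.14²) = 22.20. Taking the right-of-LW solution: K = (39.25, -15.48).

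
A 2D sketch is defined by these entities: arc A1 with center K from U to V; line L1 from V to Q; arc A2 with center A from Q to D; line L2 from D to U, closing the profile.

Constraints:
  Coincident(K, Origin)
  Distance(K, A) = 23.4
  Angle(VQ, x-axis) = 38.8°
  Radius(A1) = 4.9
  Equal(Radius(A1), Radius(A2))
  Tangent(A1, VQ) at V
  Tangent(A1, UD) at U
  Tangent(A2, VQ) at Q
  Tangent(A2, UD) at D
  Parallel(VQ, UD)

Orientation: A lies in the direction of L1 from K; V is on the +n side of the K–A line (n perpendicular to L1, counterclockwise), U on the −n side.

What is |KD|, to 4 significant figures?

23.91

Tangency of A1 to both parallel lines with radius 4.9 puts V and U at K ± 4.9·n: V = (-3.070, 3.819), U = (3.070, -3.819). Equal radii place Q and D the same way about A: Q = A + 4.9·n = (15.17, 18.48), D = A − 4.9·n = (21.31, 10.84). Then |KD| = |D − K| = 23.91.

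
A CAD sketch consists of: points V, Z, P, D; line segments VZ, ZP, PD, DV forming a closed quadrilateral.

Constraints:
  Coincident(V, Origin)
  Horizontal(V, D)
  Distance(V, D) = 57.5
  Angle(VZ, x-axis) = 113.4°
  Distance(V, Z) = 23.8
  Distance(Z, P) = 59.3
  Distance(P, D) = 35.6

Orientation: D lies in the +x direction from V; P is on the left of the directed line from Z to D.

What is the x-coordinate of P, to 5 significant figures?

48.494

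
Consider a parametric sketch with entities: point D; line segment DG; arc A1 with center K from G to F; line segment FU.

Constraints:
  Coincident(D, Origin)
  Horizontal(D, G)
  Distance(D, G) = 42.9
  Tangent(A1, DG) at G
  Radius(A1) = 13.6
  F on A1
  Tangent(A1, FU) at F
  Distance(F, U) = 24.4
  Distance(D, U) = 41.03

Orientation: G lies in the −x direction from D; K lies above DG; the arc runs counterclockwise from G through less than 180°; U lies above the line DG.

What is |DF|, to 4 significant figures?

31.42

D is at the origin; DG is horizontal with |DG| = 42.9 and G on the −x side, so G = (-42.90, 0.000). A1 meets DG tangentially, so KG is at right angles to DG, so K = G + (0, 13.6) = (-42.90, 13.60). Since KF ⟂ FU (tangency), |KU| = √(13.6² + 24.4²) = 27.93 regardless of where F sits on A1. So U lies on both circle(D, 41.03) and circle(K, 27.93); the above-DG intersection is U = (-23.46, 33.66). F is the foot of the tangent from U: F = (-29.76, 10.09).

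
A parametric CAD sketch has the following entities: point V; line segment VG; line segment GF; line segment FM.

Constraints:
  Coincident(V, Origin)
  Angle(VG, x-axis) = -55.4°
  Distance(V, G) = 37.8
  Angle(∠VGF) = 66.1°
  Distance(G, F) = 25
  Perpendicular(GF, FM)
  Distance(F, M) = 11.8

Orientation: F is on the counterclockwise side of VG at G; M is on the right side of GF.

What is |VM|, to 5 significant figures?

47.360

V is at the origin; VG runs at -55.4° with length 37.8, so G = 37.8·(cos -55.4°, sin -55.4°) = (21.464, -31.115). ∠VGF = 66.1°, so GF runs at -55.4° + (180° − 66.1°) = 58.500° from the x-axis; with |GF| = 25.0, F = G + 25.0·(cos 58.500°, sin 58.500°) = (34.527, -9.7986). The perpendicularity gives FM at right angles to GF; with |FM| = 11.8 on the right of GF, M = F + 11.8·(0.85264, -0.52250) = (44.588, -15.964). Then |VM| = |M − V| = 47.360.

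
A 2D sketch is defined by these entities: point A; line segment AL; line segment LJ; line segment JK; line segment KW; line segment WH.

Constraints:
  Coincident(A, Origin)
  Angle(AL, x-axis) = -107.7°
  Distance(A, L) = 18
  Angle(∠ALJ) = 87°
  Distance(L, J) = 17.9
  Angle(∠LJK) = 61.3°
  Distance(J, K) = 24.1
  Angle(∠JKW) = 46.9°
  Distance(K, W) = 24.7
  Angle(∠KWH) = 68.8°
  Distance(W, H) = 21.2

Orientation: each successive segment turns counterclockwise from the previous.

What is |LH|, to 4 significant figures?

19.82

∠JKW = 46.9° gives KW at -122.9° from the x-axis; with |KW| = 24.7, W = (-7.405, -19.04). ∠KWH = 68.8° gives WH at -11.70° from the x-axis; with |WH| = 21.2, H = (13.35, -23.34). Then |LH| = |H − L| = 19.82.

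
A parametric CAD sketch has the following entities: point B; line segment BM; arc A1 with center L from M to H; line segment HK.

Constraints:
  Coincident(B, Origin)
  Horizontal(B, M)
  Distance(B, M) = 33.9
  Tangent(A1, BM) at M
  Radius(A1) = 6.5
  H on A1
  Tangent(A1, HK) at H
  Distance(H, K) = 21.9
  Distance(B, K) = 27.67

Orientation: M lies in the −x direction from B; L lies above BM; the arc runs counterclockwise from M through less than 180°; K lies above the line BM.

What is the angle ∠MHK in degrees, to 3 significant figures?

151°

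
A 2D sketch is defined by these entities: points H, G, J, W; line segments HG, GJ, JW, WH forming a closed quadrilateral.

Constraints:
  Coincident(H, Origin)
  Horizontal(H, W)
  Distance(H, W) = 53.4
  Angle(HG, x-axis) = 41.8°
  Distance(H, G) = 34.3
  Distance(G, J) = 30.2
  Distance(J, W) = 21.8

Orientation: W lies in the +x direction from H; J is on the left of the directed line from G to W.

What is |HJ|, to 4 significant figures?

59.81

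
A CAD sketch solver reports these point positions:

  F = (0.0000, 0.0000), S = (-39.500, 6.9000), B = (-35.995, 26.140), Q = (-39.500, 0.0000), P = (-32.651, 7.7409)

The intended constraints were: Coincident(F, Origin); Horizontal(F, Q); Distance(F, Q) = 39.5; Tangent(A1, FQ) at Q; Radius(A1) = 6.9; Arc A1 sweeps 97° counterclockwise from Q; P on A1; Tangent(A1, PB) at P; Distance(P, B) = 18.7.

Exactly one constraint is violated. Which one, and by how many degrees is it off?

Tangent(A1, PB) at P — off by 3.30°.

F = (0.00, 0.00) ✓; F.y = 0.00, Q.y = 0.00 ✓; |FQ| = 39.50 ✓; ∠(SQ, QF) = 90.00° ✓; |SQ| = 6.900 ✓; bearing(S→P) − bearing(S→Q) = 97.00° ✓; |SP| = 6.900 ✓; ∠(SP, PB) = 86.70° ✗; |PB| = 18.70 ✓.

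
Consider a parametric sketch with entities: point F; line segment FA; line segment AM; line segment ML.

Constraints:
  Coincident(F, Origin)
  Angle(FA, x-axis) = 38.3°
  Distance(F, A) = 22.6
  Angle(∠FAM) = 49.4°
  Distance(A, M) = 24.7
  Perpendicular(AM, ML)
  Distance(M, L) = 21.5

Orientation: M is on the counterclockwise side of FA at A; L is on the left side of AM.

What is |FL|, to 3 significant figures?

10.9

F is at the origin; FA runs at 38.3° with length 22.6, so A = 22.6·(cos 38.3°, sin 38.3°) = (17.7, 14.0). ∠FAM = 49.4°, so AM runs at 38.3° + (180° − 49.4°) = 169° from the x-axis; with |AM| = 24.7, M = A + 24.7·(cos 169°, sin 169°) = (-6.50, 18.8). The perpendicularity gives ML at right angles to AM; with |ML| = 21.5 on the left of AM, L = M + 21.5·(-0.193, -0.981) = (-10.6, -2.34). Then |FL| = |L − F| = 10.9.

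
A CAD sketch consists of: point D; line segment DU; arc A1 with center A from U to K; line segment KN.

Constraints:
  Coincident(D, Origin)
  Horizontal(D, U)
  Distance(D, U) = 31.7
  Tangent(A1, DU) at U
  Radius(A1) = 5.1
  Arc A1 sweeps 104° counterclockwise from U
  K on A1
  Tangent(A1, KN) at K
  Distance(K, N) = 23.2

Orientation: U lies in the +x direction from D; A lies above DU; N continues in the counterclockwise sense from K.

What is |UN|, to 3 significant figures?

28.9

D is at the origin; D and U share the same y with |DU| = 31.7 and U on the +x side, so U = (31.7, 0.00). The tangent condition forces AU to be normal to DU, so A = U + (0, 5.1) = (31.7, 5.10). On A1, U sits at bearing -90° from A; a 104° counterclockwise sweep puts K at bearing 14°, so K = A + 5.1·(cos 14°, sin 14°) = (36.6, 6.33). Since A1 is tangent to KN there, AK ⟂ KN, so KN runs along (−sin 14°, cos 14°); with |KN| = 23.2, N = (31.0, 28.8). Then |UN| = |N − U| = 28.9.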